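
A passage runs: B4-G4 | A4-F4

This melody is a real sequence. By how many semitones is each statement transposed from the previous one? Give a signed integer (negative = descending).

Unit = 2 notes; the statements start on B4, A4, moving down a 2nd each time.
B4→A4 is 69 − 71 = -2 semitones.

-2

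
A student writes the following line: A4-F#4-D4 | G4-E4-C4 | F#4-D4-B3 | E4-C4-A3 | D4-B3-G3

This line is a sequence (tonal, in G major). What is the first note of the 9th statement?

G3

The 3-note cells begin on A4, G4, F#4, E4, D4 — each down a 2nd from the last.
Extending the heads down a 2nd: C4 → B3 → A3 → G3.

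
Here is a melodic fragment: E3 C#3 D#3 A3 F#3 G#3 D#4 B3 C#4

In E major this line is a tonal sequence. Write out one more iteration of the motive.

G#4 E4 F#4

Unit = 3 notes; the statements start on E3, A3, D#4, moving up a 4th each time.
So cell 4 is G#4 E4 F#4.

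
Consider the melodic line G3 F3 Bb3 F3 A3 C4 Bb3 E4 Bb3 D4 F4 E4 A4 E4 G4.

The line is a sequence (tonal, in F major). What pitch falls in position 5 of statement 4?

With 5-note cells, note 5 of each statement runs A3, D4, G4.
Each moves up a 4th; the next is C5.

C5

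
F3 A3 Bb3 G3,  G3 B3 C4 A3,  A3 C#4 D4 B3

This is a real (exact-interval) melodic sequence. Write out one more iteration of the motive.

Taking 4-note groups, the heads are F3, G3, A3: the pattern moves up a 2nd.
So cell 4 is B3 D#4 E4 C#4.

B3 D#4 E4 C#4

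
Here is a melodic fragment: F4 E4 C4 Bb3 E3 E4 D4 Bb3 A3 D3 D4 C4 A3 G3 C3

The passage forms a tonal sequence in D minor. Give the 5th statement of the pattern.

Bb3 A3 F3 E3 A2

With a 5-note motive the entries are F4, E4, D4, each down a 2nd from the previous.
Extending down a 2nd: C4 → Bb3.
So cell 5 is Bb3 A3 F3 E3 A2.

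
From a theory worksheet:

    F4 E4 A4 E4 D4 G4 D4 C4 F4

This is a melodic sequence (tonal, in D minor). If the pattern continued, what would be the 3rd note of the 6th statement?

C4

Grouping in 3s, the 3rd note of each cell is A4, G4, F4.
Carrying that down a 2nd forward: E4 → D4 → C4.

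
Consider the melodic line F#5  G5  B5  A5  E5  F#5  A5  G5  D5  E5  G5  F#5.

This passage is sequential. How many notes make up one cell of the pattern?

4

There are 12 notes; a 4-note unit gives 3 cells:
F#5 G5 B5 A5 | E5 F#5 A5 G5 | D5 E5 G5 F#5
Each cell is the previous one down a 2nd — so the unit is 4 notes.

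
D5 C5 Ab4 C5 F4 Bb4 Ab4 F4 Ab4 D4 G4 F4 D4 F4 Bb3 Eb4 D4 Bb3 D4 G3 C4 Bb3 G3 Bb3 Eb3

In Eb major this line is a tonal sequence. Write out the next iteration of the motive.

Unit = 5 notes; the statements start on D5, Bb4, G4, Eb4, C4, moving down a 3rd each time.
So cell 6 is Ab3 G3 Eb3 G3 C3.

Ab3 G3 Eb3 G3 C3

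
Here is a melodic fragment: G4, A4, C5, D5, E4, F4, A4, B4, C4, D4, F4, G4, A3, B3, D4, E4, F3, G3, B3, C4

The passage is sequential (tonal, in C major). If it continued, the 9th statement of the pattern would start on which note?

The 4-note cells begin on G4, E4, C4, A3, F3 — each down a 3rd from the last.
Extending the heads down a 3rd: D3 → B2 → G2 → E2.

E2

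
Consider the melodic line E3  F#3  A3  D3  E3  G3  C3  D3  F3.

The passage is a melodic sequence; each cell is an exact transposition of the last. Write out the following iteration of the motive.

Bb2 C3 Eb3

Taking 3-note groups, the heads are E3, D3, C3: the pattern moves down a 2nd.
From Bb2 the exact shape gives Bb2 C3 Eb3.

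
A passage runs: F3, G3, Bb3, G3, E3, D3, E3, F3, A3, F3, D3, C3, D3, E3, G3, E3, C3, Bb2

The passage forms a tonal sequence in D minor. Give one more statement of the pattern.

Taking 6-note groups, the heads are F3, E3, D3: the pattern moves down a 2nd.
Statement 4 starts on C3 and keeps the same diatonic contour: C3 D3 F3 D3 Bb2 A2.

C3 D3 F3 D3 Bb2 A2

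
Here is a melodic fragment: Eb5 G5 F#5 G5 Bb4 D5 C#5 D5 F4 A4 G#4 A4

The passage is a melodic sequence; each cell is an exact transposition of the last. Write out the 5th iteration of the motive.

G3 B3 A#3 B3

With a 4-note motive the entries are Eb5, Bb4, F4, each down a 4th from the previous.
Extending down a 4th: C4 → G3.
So cell 5 is G3 B3 A#3 B3.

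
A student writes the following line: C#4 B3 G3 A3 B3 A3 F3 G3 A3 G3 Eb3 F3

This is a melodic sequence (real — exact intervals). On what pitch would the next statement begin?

G3

Unit = 4 notes; the statements start on C#4, B3, A3, moving down a 2nd each time.
The next head, down a 2nd from A3, is G3.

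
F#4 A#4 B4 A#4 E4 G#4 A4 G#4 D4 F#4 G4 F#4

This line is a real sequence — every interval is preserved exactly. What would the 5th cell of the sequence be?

Bb3 D4 Eb4 D4

Unit = 4 notes; the statements start on F#4, E4, D4, moving down a 2nd each time.
Extending down a 2nd: C4 → Bb3.
Statement 5 starts on Bb3 and keeps the same exact contour: Bb3 D4 Eb4 D4.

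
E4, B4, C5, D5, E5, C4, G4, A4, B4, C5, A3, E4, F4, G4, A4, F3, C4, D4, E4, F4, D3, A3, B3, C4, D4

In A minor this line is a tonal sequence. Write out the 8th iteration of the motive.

E2 B2 C3 D3 E3

The 5-note cells begin on E4, C4, A3, F3, D3 — each down a 3rd from the last.
Continuing the starts: B2 → G2 → E2.
So cell 8 is E2 B2 C3 D3 E3.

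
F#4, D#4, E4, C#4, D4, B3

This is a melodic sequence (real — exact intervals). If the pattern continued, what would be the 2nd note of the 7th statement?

Grouping in 2s, the 2nd note of each cell is D#4, C#4, B3.
Extending down a 2nd: A3 → G3 → F3 → Eb3.

Eb3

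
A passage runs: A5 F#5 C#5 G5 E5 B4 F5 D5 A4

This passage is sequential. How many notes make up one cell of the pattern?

3

There are 9 notes; a 3-note unit gives 3 cells:
A5 F#5 C#5 | G5 E5 B4 | F5 D5 A4
Each cell is the previous one down a 2nd — so the unit is 3 notes.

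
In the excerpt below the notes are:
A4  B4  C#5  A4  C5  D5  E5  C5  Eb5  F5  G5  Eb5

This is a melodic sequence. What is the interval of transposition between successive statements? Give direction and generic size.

up a 3rd

Unit = 4 notes; the statements start on A4, C5, Eb5, moving up a 3rd each time.
From A4 to C5: up a 3rd.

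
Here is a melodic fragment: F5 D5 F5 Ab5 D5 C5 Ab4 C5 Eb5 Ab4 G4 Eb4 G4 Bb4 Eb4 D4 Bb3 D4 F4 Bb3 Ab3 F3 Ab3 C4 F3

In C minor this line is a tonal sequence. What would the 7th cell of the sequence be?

Bb2 G2 Bb2 D3 G2

With a 5-note motive the entries are F5, C5, G4, D4, Ab3, each down a 4th from the previous.
Continuing the starts: Eb3 → Bb2.
So cell 7 is Bb2 G2 Bb2 D3 G2.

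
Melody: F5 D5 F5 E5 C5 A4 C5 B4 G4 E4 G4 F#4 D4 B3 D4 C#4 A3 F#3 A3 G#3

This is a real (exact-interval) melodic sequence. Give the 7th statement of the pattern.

With a 4-note motive the entries are F5, C5, G4, D4, A3, each down a 4th from the previous.
Continuing the starts: E3 → B2.
So cell 7 is B2 G#2 B2 A#2.

B2 G#2 B2 A#2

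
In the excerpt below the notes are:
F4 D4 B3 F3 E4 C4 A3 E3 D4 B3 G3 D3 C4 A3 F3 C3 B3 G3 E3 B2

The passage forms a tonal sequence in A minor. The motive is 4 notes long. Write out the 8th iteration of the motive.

With a 4-note motive the entries are F4, E4, D4, C4, B3, each down a 2nd from the previous.
Extending down a 2nd: A3 → G3 → F3.
So cell 8 is F3 D3 B2 F2.

F3 D3 B2 F2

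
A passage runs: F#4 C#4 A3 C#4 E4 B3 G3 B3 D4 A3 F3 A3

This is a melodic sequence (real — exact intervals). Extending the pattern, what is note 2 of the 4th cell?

Grouping in 4s, the 2nd note of each cell is C#4, B3, A3.
One more down a 2nd gives G3.

G3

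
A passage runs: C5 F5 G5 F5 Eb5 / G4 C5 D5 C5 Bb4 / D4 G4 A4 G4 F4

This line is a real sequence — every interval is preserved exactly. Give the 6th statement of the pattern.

B2 E3 F#3 E3 D3

Unit = 5 notes; the statements start on C5, G4, D4, moving down a 4th each time.
Continuing the starts: A3 → E3 → B2.
So cell 6 is B2 E3 F#3 E3 D3.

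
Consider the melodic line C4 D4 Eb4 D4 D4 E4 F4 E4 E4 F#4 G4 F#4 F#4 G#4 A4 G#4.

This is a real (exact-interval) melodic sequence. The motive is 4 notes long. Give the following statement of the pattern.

Unit = 4 notes; the statements start on C4, D4, E4, F#4, moving up a 2nd each time.
Statement 5 starts on G#4 and keeps the same exact contour: G#4 A#4 B4 A#4.

G#4 A#4 B4 A#4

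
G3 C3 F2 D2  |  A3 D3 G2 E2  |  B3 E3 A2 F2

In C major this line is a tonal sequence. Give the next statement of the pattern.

The 4-note cells begin on G3, A3, B3 — each up a 2nd from the last.
Statement 4 starts on C4 and keeps the same diatonic contour: C4 F3 B2 G2.

C4 F3 B2 G2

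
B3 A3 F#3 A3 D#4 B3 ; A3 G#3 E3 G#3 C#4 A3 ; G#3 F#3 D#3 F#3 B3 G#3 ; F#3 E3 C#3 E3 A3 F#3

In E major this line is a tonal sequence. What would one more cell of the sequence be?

Taking 6-note groups, the heads are B3, A3, G#3, F#3: the pattern moves down a 2nd.
From E3 the diatonic shape gives E3 D#3 B2 D#3 G#3 E3.

E3 D#3 B2 D#3 G#3 E3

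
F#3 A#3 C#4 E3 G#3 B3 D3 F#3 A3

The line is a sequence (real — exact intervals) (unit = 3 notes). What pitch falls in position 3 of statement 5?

The unit is 3 notes. Position-3 pitches of the 3 shown cells: C#4, B3, A3.
Each moves down a 2nd. Continuing: G3 → F3.

F3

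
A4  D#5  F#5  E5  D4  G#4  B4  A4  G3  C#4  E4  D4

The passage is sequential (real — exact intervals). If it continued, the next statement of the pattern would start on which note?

C3

The 4-note cells begin on A4, D4, G3 — each down a 5th from the last.
The next head, down a 5th from G3, is C3.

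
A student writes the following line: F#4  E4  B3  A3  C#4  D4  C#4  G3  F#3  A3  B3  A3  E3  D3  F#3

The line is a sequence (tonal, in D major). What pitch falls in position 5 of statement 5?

B2

The unit is 5 notes. Position-5 pitches of the 3 shown cells: C#4, A3, F#3.
Carrying that down a 3rd forward: D3 → B2.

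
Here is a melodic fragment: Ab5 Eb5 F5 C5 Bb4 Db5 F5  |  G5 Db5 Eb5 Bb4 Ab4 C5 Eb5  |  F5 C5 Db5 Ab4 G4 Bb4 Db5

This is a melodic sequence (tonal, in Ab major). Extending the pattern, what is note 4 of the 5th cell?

Grouping in 7s, the 4th note of each cell is C5, Bb4, Ab4.
Each moves down a 2nd. Continuing: G4 → F4.

F4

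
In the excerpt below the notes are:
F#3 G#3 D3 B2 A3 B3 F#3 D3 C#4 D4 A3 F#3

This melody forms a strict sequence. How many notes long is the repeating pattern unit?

4

Try groups of 4 (3 cells in 12 notes):
F#3 G#3 D3 B2 | A3 B3 F#3 D3 | C#4 D4 A3 F#3
Every group is a transposition up a 3rd of the one before; no shorter unit works.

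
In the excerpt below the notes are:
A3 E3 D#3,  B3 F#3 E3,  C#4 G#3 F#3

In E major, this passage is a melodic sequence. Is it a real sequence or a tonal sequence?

tonal

Every note is diatonic to E major.
Cell 1 has -1 semitones from note 2 to 3, but cell 2 has -2 — the interval quality changes while the contour stays the same, which is the hallmark of a tonal sequence.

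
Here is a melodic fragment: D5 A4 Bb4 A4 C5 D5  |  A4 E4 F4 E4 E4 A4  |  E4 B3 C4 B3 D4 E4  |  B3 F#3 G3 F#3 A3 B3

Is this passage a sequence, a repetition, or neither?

Note 5 of cell 2 is E4; if this were a sequence it would be G4. No unit length gives a consistent transposition pattern.

neither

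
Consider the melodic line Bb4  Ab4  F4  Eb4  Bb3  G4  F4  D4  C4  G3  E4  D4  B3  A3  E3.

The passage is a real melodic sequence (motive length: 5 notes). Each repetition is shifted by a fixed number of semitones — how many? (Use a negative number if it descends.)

-3

Unit = 5 notes; the statements start on Bb4, G4, E4, moving down a 3rd each time.
Bb4 to G4 spans -3 semitones.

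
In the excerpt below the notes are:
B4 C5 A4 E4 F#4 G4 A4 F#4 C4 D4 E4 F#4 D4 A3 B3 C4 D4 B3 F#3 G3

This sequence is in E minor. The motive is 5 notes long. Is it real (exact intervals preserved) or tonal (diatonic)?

tonal

Every note is diatonic to E minor.
Cell 1 has +1 semitones from note 1 to 2, but cell 2 has +2 — the interval quality changes while the contour stays the same, which is the hallmark of a tonal sequence.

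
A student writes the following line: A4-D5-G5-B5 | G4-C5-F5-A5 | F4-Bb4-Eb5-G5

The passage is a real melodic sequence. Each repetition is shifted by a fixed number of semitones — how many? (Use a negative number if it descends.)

The 4-note cells begin on A4, G4, F4 — each down a 2nd from the last.
A4 to G4 spans -2 semitones.

-2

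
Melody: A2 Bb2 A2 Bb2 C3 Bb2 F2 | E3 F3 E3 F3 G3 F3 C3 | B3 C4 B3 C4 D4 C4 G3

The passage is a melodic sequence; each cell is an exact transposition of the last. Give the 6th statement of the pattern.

The 7-note cells begin on A2, E3, B3 — each up a 5th from the last.
Continuing the starts: F#4 → C#5 → G#5.
So cell 6 is G#5 A5 G#5 A5 B5 A5 E5.

G#5 A5 G#5 A5 B5 A5 E5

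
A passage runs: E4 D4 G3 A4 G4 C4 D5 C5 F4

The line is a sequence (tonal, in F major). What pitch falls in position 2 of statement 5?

Bb5

With 3-note cells, note 2 of each statement runs D4, G4, C5.
Extending up a 4th: F5 → Bb5.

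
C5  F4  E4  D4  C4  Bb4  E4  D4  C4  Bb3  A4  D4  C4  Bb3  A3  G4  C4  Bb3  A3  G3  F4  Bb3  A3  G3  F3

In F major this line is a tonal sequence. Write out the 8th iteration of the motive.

The 5-note cells begin on C5, Bb4, A4, G4, F4 — each down a 2nd from the last.
Carrying on: E4 → D4 → C4.
Statement 8 starts on C4 and keeps the same diatonic contour: C4 F3 E3 D3 C3.

C4 F3 E3 D3 C3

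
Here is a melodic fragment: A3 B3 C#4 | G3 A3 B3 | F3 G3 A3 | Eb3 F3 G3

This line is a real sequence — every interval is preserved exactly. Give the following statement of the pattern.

Taking 3-note groups, the heads are A3, G3, F3, Eb3: the pattern moves down a 2nd.
So cell 5 is Db3 Eb3 F3.

Db3 Eb3 F3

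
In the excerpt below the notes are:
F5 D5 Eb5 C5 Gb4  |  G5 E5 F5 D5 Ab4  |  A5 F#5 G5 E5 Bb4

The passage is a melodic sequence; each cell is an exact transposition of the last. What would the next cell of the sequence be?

B5 G#5 A5 F#5 C5

The 5-note cells begin on F5, G5, A5 — each up a 2nd from the last.
Statement 4 starts on B5 and keeps the same exact contour: B5 G#5 A5 F#5 C5.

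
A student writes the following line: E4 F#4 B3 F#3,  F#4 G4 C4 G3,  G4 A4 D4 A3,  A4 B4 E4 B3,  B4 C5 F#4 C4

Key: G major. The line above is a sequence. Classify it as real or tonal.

Every note is diatonic to G major.
Cell 1 has +2 semitones from note 1 to 2, but cell 2 has +1 — the interval quality changes while the contour stays the same, which is the hallmark of a tonal sequence.

tonal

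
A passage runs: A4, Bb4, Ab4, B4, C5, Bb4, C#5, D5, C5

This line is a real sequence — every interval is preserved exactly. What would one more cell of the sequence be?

D#5 E5 D5

Taking 3-note groups, the heads are A4, B4, C#5: the pattern moves up a 2nd.
From D#5 the exact shape gives D#5 E5 D5.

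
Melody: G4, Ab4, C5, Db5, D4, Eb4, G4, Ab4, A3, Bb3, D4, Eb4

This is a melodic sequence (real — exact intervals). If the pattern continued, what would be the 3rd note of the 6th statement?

The unit is 4 notes. Position-3 pitches of the 3 shown cells: C5, G4, D4.
Carrying that down a 4th forward: A3 → E3 → B2.

B2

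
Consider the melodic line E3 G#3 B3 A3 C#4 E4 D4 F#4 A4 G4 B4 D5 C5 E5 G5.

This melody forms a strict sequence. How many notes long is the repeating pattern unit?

15 notes total. Splitting into 5 groups of 3:
E3 G#3 B3 | A3 C#4 E4 | D4 F#4 A4 | G4 B4 D5 | C5 E5 G5
Each cell is the previous one up a 4th — so the unit is 3 notes.

3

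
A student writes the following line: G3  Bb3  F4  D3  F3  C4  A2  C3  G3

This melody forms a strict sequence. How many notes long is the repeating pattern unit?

Try groups of 3 (3 cells in 9 notes):
G3 Bb3 F4 | D3 F3 C4 | A2 C3 G3
Each cell is the previous one down a 4th — so the unit is 3 notes.

3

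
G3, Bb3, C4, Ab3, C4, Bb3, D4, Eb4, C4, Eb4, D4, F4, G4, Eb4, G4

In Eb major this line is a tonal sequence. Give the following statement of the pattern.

The 5-note cells begin on G3, Bb3, D4 — each up a 3rd from the last.
From F4 the diatonic shape gives F4 Ab4 Bb4 G4 Bb4.

F4 Ab4 Bb4 G4 Bb4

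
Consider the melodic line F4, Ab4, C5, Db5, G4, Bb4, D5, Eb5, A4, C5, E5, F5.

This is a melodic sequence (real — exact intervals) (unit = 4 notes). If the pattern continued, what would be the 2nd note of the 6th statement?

Grouping in 4s, the 2nd note of each cell is Ab4, Bb4, C5.
Each moves up a 2nd. Continuing: D5 → E5 → F#5.

F#5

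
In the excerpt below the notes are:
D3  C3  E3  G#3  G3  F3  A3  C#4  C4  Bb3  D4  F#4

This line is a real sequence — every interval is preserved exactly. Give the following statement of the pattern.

With a 4-note motive the entries are D3, G3, C4, each up a 4th from the previous.
From F4 the exact shape gives F4 Eb4 G4 B4.

F4 Eb4 G4 B4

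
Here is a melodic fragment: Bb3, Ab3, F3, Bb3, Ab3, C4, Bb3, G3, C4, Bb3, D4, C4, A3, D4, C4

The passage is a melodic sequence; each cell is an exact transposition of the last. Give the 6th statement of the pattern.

Unit = 5 notes; the statements start on Bb3, C4, D4, moving up a 2nd each time.
Carrying on: E4 → F#4 → G#4.
From G#4 the exact shape gives G#4 F#4 D#4 G#4 F#4.

G#4 F#4 D#4 G#4 F#4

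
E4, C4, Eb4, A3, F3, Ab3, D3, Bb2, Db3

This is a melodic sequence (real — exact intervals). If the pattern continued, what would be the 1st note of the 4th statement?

Grouping in 3s, the 1st note of each cell is E4, A3, D3.
One more down a 5th gives G2.

G2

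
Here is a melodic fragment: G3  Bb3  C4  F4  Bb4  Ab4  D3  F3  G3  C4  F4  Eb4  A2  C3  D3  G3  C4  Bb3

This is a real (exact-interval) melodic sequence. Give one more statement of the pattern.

Taking 6-note groups, the heads are G3, D3, A2: the pattern moves down a 4th.
Statement 4 starts on E2 and keeps the same exact contour: E2 G2 A2 D3 G3 F3.

E2 G2 A2 D3 G3 F3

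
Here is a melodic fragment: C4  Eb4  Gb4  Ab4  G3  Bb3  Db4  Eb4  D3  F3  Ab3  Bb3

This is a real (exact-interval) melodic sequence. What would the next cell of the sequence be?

A2 C3 Eb3 F3

Unit = 4 notes; the statements start on C4, G3, D3, moving down a 4th each time.
Statement 4 starts on A2 and keeps the same exact contour: A2 C3 Eb3 F3.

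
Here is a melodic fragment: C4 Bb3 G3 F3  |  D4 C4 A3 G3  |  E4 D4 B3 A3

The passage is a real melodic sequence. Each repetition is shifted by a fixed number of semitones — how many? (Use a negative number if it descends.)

2

With a 4-note motive the entries are C4, D4, E4, each up a 2nd from the previous.
C4→D4 is 62 − 60 = 2 semitones.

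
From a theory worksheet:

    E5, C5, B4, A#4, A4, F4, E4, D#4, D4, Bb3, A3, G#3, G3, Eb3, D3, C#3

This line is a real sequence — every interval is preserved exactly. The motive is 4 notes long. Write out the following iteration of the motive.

C3 Ab2 G2 F#2

The 4-note cells begin on E5, A4, D4, G3 — each down a 5th from the last.
Statement 5 starts on C3 and keeps the same exact contour: C3 Ab2 G2 F#2.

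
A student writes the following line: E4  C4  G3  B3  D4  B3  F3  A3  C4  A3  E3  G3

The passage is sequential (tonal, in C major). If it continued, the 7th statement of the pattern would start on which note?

F3

With a 4-note motive the entries are E4, D4, C4, each down a 2nd from the previous.
Continuing: B3 → A3 → G3 → F3. Statement 7 starts on F3.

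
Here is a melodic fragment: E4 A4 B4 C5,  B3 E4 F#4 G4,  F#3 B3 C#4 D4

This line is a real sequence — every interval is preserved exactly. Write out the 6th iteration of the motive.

D#2 G#2 A#2 B2

Taking 4-note groups, the heads are E4, B3, F#3: the pattern moves down a 4th.
Continuing the starts: C#3 → G#2 → D#2.
From D#2 the exact shape gives D#2 G#2 A#2 B2.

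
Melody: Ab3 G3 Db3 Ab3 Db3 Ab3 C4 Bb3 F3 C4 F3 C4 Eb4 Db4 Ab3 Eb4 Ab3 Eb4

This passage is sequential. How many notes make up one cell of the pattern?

There are 18 notes; a 6-note unit gives 3 cells:
Ab3 G3 Db3 Ab3 Db3 Ab3 | C4 Bb3 F3 C4 F3 C4 | Eb4 Db4 Ab3 Eb4 Ab3 Eb4
Each cell is the previous one up a 3rd — so the unit is 6 notes.

6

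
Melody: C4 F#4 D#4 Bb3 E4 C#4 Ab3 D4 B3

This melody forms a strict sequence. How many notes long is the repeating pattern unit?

Try groups of 3 (3 cells in 9 notes):
C4 F#4 D#4 | Bb3 E4 C#4 | Ab3 D4 B3
Each cell is the previous one down a 2nd — so the unit is 3 notes.

3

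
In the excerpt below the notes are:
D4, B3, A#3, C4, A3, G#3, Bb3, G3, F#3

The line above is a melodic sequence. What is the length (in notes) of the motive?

There are 9 notes; a 3-note unit gives 3 cells:
D4 B3 A#3 | C4 A3 G#3 | Bb3 G3 F#3
Every group is a transposition down a 2nd of the one before; no shorter unit works.

3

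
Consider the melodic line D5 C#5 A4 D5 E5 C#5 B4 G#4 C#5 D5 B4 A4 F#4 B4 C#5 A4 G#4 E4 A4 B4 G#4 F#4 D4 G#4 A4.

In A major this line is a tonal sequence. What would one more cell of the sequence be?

F#4 E4 C#4 F#4 G#4

The 5-note cells begin on D5, C#5, B4, A4, G#4 — each down a 2nd from the last.
Statement 6 starts on F#4 and keeps the same diatonic contour: F#4 E4 C#4 F#4 G#4.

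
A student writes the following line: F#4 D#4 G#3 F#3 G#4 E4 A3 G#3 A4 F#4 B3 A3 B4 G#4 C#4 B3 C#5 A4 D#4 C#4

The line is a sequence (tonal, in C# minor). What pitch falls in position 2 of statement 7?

Grouping in 4s, the 2nd note of each cell is D#4, E4, F#4, G#4, A4.
Carrying that up a 2nd forward: B4 → C#5.

C#5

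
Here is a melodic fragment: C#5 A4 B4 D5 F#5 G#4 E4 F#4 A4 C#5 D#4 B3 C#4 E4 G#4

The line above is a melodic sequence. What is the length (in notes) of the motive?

15 notes total. Splitting into 3 groups of 5:
C#5 A4 B4 D5 F#5 | G#4 E4 F#4 A4 C#5 | D#4 B3 C#4 E4 G#4
Every group is a transposition down a 4th of the one before; no shorter unit works.

5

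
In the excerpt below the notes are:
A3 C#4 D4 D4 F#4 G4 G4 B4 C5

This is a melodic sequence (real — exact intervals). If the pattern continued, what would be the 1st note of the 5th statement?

F5

Grouping in 3s, the 1st note of each cell is A3, D4, G4.
Extending up a 4th: C5 → F5.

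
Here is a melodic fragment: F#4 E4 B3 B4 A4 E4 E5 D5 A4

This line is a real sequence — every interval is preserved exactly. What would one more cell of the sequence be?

A5 G5 D5

With a 3-note motive the entries are F#4, B4, E5, each up a 4th from the previous.
So cell 4 is A5 G5 D5.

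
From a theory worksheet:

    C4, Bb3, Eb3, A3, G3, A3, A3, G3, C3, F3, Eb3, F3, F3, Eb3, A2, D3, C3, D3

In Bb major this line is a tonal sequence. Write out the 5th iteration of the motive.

The 6-note cells begin on C4, A3, F3 — each down a 3rd from the last.
Carrying on: D3 → Bb2.
From Bb2 the diatonic shape gives Bb2 A2 D2 G2 F2 G2.

Bb2 A2 D2 G2 F2 G2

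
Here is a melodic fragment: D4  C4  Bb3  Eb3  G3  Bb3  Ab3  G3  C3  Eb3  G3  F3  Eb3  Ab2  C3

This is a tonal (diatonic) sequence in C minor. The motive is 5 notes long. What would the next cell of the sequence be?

Eb3 D3 C3 F2 Ab2

The 5-note cells begin on D4, Bb3, G3 — each down a 3rd from the last.
From Eb3 the diatonic shape gives Eb3 D3 C3 F2 Ab2.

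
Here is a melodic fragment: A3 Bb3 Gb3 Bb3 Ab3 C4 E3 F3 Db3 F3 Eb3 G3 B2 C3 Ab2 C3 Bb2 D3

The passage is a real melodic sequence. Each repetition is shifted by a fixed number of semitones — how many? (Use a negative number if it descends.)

Taking 6-note groups, the heads are A3, E3, B2: the pattern moves down a 4th.
Counting half-steps from A3 to E3: -5.

-5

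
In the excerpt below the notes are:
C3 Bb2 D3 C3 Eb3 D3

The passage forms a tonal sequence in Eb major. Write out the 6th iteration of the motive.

Ab3 G3

Unit = 2 notes; the statements start on C3, D3, Eb3, moving up a 2nd each time.
Carrying on: F3 → G3 → Ab3.
From Ab3 the diatonic shape gives Ab3 G3.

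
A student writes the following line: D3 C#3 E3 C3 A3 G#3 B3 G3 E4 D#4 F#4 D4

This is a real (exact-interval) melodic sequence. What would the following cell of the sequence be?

B4 A#4 C#5 A4

Unit = 4 notes; the statements start on D3, A3, E4, moving up a 5th each time.
So cell 4 is B4 A#4 C#5 A4.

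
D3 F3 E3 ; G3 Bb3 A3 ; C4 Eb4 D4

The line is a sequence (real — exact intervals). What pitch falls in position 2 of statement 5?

Grouping in 3s, the 2nd note of each cell is F3, Bb3, Eb4.
Each moves up a 4th. Continuing: Ab4 → Db5.

Db5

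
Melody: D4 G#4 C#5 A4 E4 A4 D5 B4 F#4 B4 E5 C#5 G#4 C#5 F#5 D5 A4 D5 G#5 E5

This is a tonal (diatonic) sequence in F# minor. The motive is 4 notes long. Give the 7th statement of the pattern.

With a 4-note motive the entries are D4, E4, F#4, G#4, A4, each up a 2nd from the previous.
Continuing the starts: B4 → C#5.
Statement 7 starts on C#5 and keeps the same diatonic contour: C#5 F#5 B5 G#5.

C#5 F#5 B5 G#5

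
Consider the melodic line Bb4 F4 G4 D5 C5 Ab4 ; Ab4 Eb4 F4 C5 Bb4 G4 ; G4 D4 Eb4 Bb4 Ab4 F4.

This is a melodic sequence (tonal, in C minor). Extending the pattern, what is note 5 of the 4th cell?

The unit is 6 notes. Position-5 pitches of the 3 shown cells: C5, Bb4, Ab4.
Each moves down a 2nd; the next is G4.

G4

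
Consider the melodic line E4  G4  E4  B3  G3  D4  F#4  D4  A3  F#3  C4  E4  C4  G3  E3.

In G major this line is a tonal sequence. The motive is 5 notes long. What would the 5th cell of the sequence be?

Unit = 5 notes; the statements start on E4, D4, C4, moving down a 2nd each time.
Carrying on: B3 → A3.
From A3 the diatonic shape gives A3 C4 A3 E3 C3.

A3 C4 A3 E3 C3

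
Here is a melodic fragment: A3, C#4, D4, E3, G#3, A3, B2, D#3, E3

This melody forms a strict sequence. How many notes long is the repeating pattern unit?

3

9 notes total. Splitting into 3 groups of 3:
A3 C#4 D4 | E3 G#3 A3 | B2 D#3 E3
Every group is a transposition down a 4th of the one before; no shorter unit works.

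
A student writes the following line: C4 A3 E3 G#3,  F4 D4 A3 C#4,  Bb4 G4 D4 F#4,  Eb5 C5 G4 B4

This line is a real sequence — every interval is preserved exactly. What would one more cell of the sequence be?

Taking 4-note groups, the heads are C4, F4, Bb4, Eb5: the pattern moves up a 4th.
From Ab5 the exact shape gives Ab5 F5 C5 E5.

Ab5 F5 C5 E5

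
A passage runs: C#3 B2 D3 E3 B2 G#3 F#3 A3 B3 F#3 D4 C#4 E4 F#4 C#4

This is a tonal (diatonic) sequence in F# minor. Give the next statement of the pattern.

A4 G#4 B4 C#5 G#4

With a 5-note motive the entries are C#3, G#3, D4, each up a 5th from the previous.
Statement 4 starts on A4 and keeps the same diatonic contour: A4 G#4 B4 C#5 G#4.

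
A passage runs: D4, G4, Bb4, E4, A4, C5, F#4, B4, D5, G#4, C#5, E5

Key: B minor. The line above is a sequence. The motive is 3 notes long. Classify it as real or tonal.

Each cell has the same semitone pattern (5, 3) — intervals are preserved exactly.
And Bb4 lies outside B minor, so the sequence is real rather than tonal.

real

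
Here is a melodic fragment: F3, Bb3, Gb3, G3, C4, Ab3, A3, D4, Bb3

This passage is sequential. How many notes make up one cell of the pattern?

There are 9 notes; a 3-note unit gives 3 cells:
F3 Bb3 Gb3 | G3 C4 Ab3 | A3 D4 Bb3
That's a consistent up a 2nd shift per cell, and no other grouping gives one.

3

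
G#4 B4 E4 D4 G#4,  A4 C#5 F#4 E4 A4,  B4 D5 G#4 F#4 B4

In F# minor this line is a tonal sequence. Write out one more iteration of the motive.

C#5 E5 A4 G#4 C#5

Unit = 5 notes; the statements start on G#4, A4, B4, moving up a 2nd each time.
So cell 4 is C#5 E5 A4 G#4 C#5.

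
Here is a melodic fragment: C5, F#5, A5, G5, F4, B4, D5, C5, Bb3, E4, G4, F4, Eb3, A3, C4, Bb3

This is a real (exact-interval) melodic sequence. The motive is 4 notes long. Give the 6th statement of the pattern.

Taking 4-note groups, the heads are C5, F4, Bb3, Eb3: the pattern moves down a 5th.
Extending down a 5th: Ab2 → Db2.
So cell 6 is Db2 G2 Bb2 Ab2.

Db2 G2 Bb2 Ab2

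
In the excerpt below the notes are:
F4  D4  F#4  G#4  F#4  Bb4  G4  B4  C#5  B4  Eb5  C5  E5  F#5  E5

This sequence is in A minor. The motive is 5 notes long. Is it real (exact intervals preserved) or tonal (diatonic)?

Each cell has the same semitone pattern (-3, 4, 2, -2) — intervals are preserved exactly.
And F#4 lies outside A minor, so the sequence is real rather than tonal.

real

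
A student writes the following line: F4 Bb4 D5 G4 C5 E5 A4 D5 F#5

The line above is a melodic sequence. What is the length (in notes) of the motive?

There are 9 notes; a 3-note unit gives 3 cells:
F4 Bb4 D5 | G4 C5 E5 | A4 D5 F#5
That's a consistent up a 2nd shift per cell, and no other grouping gives one.

3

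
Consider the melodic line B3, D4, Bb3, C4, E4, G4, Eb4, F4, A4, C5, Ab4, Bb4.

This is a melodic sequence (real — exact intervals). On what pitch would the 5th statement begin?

G5

Taking 4-note groups, the heads are B3, E4, A4: the pattern moves up a 4th.
Extending the heads up a 4th: D5 → G5.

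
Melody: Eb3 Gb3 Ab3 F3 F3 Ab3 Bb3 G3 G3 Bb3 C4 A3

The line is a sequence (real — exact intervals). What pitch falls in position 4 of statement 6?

The unit is 4 notes. Position-4 pitches of the 3 shown cells: F3, G3, A3.
Carrying that up a 2nd forward: B3 → C#4 → D#4.

D#4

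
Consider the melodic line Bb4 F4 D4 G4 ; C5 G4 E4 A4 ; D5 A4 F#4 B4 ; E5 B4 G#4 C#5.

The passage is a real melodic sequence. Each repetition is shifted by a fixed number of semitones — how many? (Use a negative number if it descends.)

Taking 4-note groups, the heads are Bb4, C5, D5, E5: the pattern moves up a 2nd.
Bb4→C5 is 72 − 70 = 2 semitones.

2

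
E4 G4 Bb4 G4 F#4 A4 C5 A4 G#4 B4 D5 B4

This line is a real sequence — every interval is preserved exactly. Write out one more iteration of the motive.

A#4 C#5 E5 C#5

Taking 4-note groups, the heads are E4, F#4, G#4: the pattern moves up a 2nd.
Statement 4 starts on A#4 and keeps the same exact contour: A#4 C#5 E5 C#5.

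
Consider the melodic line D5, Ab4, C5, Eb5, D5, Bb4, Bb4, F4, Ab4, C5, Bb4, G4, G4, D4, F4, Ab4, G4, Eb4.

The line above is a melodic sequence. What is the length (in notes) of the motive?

6

There are 18 notes; a 6-note unit gives 3 cells:
D5 Ab4 C5 Eb5 D5 Bb4 | Bb4 F4 Ab4 C5 Bb4 G4 | G4 D4 F4 Ab4 G4 Eb4
Every group is a transposition down a 3rd of the one before; no shorter unit works.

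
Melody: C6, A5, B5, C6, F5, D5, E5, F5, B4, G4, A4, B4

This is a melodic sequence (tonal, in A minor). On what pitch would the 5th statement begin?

Unit = 4 notes; the statements start on C6, F5, B4, moving down a 5th each time.
Continuing: E4 → A3. Statement 5 starts on A3.

A3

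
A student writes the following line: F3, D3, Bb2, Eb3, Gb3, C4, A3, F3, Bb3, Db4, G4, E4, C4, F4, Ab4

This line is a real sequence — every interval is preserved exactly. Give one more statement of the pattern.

Unit = 5 notes; the statements start on F3, C4, G4, moving up a 5th each time.
So cell 4 is D5 B4 G4 C5 Eb5.

D5 B4 G4 C5 Eb5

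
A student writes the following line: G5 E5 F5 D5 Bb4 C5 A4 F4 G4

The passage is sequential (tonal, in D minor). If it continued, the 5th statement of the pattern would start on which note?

Bb3

Unit = 3 notes; the statements start on G5, D5, A4, moving down a 4th each time.
Extending the heads down a 4th: E4 → Bb3.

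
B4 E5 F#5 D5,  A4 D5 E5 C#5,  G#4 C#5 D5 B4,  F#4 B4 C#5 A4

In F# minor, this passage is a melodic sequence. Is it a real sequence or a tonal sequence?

Every note is diatonic to F# minor.
Cell 1 has -4 semitones from note 3 to 4, but cell 2 has -3 — the interval quality changes while the contour stays the same, which is the hallmark of a tonal sequence.

tonal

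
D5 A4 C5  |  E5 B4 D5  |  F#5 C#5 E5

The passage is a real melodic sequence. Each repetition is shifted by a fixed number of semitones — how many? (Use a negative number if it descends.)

With a 3-note motive the entries are D5, E5, F#5, each up a 2nd from the previous.
D5→E5 is 76 − 74 = 2 semitones.

2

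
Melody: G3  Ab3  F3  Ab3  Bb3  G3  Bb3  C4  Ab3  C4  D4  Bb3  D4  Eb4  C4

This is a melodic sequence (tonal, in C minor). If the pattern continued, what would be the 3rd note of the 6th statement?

Grouping in 3s, the 3rd note of each cell is F3, G3, Ab3, Bb3, C4.
One more up a 2nd gives D4.

D4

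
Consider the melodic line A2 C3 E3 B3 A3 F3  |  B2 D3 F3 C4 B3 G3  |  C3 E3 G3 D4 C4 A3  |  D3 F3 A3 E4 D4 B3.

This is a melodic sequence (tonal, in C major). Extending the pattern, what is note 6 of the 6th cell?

With 6-note cells, note 6 of each statement runs F3, G3, A3, B3.
Each moves up a 2nd. Continuing: C4 → D4.

D4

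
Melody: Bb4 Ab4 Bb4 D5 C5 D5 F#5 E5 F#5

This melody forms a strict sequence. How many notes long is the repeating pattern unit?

9 notes total. Splitting into 3 groups of 3:
Bb4 Ab4 Bb4 | D5 C5 D5 | F#5 E5 F#5
Each cell is the previous one up a 3rd — so the unit is 3 notes.

3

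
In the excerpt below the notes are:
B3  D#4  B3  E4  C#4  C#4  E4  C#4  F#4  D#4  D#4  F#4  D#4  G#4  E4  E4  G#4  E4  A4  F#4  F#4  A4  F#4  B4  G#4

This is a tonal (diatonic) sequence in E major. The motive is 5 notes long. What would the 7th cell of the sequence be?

A4 C#5 A4 D#5 B4

Taking 5-note groups, the heads are B3, C#4, D#4, E4, F#4: the pattern moves up a 2nd.
Extending up a 2nd: G#4 → A4.
From A4 the diatonic shape gives A4 C#5 A4 D#5 B4.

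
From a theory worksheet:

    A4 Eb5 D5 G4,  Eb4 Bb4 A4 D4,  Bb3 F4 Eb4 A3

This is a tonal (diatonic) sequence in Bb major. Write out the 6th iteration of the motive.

G2 D3 C3 F2

Taking 4-note groups, the heads are A4, Eb4, Bb3: the pattern moves down a 4th.
Carrying on: F3 → C3 → G2.
From G2 the diatonic shape gives G2 D3 C3 F2.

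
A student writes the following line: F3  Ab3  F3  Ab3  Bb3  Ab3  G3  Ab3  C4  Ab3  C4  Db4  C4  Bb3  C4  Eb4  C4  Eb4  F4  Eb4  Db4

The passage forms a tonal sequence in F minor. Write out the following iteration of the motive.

Eb4 G4 Eb4 G4 Ab4 G4 F4

With a 7-note motive the entries are F3, Ab3, C4, each up a 3rd from the previous.
From Eb4 the diatonic shape gives Eb4 G4 Eb4 G4 Ab4 G4 F4.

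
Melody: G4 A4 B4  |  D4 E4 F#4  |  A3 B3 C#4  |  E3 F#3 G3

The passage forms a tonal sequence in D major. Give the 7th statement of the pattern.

Taking 3-note groups, the heads are G4, D4, A3, E3: the pattern moves down a 4th.
Carrying on: B2 → F#2 → C#2.
From C#2 the diatonic shape gives C#2 D2 E2.

C#2 D2 E2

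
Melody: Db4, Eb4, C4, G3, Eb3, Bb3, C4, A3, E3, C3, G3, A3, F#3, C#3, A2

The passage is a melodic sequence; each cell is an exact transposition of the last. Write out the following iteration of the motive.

With a 5-note motive the entries are Db4, Bb3, G3, each down a 3rd from the previous.
From E3 the exact shape gives E3 F#3 D#3 A#2 F#2.

E3 F#3 D#3 A#2 F#2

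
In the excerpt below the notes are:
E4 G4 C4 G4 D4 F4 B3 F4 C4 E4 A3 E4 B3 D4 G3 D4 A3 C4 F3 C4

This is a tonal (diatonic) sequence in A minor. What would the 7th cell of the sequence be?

F3 A3 D3 A3

The 4-note cells begin on E4, D4, C4, B3, A3 — each down a 2nd from the last.
Extending down a 2nd: G3 → F3.
So cell 7 is F3 A3 D3 A3.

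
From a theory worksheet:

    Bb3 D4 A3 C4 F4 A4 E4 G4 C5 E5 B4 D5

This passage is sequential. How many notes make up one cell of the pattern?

4

There are 12 notes; a 4-note unit gives 3 cells:
Bb3 D4 A3 C4 | F4 A4 E4 G4 | C5 E5 B4 D5
Every group is a transposition up a 5th of the one before; no shorter unit works.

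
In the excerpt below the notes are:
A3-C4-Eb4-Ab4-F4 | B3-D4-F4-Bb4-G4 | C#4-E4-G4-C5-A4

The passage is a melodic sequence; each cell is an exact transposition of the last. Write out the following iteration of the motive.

With a 5-note motive the entries are A3, B3, C#4, each up a 2nd from the previous.
So cell 4 is D#4 F#4 A4 D5 B4.

D#4 F#4 A4 D5 B4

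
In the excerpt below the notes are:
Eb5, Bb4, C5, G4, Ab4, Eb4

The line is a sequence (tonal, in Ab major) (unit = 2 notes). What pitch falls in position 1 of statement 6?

Bb3

Grouping in 2s, the 1st note of each cell is Eb5, C5, Ab4.
Carrying that down a 3rd forward: F4 → Db4 → Bb3.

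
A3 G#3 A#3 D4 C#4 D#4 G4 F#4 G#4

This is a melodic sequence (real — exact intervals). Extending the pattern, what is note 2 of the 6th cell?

A5

Grouping in 3s, the 2nd note of each cell is G#3, C#4, F#4.
Each moves up a 4th. Continuing: B4 → E5 → A5.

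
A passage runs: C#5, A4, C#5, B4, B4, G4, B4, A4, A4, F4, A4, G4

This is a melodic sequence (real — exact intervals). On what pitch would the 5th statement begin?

F4

Unit = 4 notes; the statements start on C#5, B4, A4, moving down a 2nd each time.
Extending the heads down a 2nd: G4 → F4.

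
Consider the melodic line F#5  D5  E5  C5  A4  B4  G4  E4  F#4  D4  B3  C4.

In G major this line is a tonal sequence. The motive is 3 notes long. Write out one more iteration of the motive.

Unit = 3 notes; the statements start on F#5, C5, G4, D4, moving down a 4th each time.
So cell 5 is A3 F#3 G3.

A3 F#3 G3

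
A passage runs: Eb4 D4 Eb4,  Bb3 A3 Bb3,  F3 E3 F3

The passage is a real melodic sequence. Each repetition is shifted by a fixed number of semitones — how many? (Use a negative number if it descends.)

-5

With a 3-note motive the entries are Eb4, Bb3, F3, each down a 4th from the previous.
Counting half-steps from Eb4 to Bb3: -5.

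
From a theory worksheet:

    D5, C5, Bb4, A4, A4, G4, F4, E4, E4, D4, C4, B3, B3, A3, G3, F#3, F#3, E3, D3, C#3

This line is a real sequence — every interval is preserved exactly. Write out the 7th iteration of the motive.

Unit = 4 notes; the statements start on D5, A4, E4, B3, F#3, moving down a 4th each time.
Extending down a 4th: C#3 → G#2.
So cell 7 is G#2 F#2 E2 D#2.

G#2 F#2 E2 D#2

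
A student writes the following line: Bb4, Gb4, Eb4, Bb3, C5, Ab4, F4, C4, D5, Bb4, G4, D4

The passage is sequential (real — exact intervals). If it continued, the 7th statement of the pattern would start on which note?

The 4-note cells begin on Bb4, C5, D5 — each up a 2nd from the last.
Continuing: E5 → F#5 → G#5 → A#5. Statement 7 starts on A#5.

A#5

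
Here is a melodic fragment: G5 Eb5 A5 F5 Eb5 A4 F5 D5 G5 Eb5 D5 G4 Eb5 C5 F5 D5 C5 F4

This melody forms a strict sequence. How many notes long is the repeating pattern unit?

There are 18 notes; a 6-note unit gives 3 cells:
G5 Eb5 A5 F5 Eb5 A4 | F5 D5 G5 Eb5 D5 G4 | Eb5 C5 F5 D5 C5 F4
That's a consistent down a 2nd shift per cell, and no other grouping gives one.

6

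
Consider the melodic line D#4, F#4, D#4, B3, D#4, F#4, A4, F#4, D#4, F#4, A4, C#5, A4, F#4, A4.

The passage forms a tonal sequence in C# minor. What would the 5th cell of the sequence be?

E5 G#5 E5 C#5 E5

Taking 5-note groups, the heads are D#4, F#4, A4: the pattern moves up a 3rd.
Carrying on: C#5 → E5.
From E5 the diatonic shape gives E5 G#5 E5 C#5 E5.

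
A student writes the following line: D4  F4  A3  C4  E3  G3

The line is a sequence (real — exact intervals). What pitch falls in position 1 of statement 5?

F#2

The unit is 2 notes. Position-1 pitches of the 3 shown cells: D4, A3, E3.
Carrying that down a 4th forward: B2 → F#2.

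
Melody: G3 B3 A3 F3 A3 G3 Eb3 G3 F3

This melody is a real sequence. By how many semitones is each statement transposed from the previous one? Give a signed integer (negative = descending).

-2

Unit = 3 notes; the statements start on G3, F3, Eb3, moving down a 2nd each time.
G3 to F3 spans -2 semitones.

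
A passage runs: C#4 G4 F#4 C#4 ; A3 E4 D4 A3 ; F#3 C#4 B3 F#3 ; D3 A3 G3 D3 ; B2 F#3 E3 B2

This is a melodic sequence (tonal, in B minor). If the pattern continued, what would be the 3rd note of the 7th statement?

A2

Grouping in 4s, the 3rd note of each cell is F#4, D4, B3, G3, E3.
Carrying that down a 3rd forward: C#3 → A2.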